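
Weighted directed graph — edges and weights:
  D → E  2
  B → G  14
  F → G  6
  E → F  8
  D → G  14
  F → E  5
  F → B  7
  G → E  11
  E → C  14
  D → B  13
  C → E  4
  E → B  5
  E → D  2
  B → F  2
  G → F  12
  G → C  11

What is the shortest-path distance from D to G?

Some routes from D to G:
D→B→F→G: 13 + 2 + 6 = 21
D→E→B→F→G: 2 + 5 + 2 + 6 = 15
D→G: 14
D→E→F→G: 2 + 8 + 6 = 16
Shortest: 14.

14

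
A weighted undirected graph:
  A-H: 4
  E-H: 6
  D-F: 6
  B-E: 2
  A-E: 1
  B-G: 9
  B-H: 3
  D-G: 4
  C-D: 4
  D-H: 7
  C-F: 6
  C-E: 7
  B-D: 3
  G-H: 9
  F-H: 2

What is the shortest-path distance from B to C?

Comparing a few candidate routes:
B-H-F-C: 3 + 2 + 6 = 11
B-E-C: 2 + 7 = 9
B-H-D-C: 3 + 7 + 4 = 14
B-D-C: 3 + 4 = 7
B-D-F-C: 3 + 6 + 6 = 15
B-E-A-H-F-C: 2 + 1 + 4 + 2 + 6 = 15
Shortest: 7.

7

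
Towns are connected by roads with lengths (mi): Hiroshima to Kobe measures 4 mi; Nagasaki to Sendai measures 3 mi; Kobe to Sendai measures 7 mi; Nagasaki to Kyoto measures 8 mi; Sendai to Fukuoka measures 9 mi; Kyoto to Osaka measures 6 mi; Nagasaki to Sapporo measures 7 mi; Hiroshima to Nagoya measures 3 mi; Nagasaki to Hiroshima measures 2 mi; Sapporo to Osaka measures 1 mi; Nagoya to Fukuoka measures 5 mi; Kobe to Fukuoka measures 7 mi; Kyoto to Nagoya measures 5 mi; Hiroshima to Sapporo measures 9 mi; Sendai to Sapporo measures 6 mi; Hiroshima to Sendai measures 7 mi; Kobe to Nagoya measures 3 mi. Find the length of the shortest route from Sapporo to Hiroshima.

Some routes from Sapporo to Hiroshima:
Sapporo→Osaka→Kyoto→Nagoya→Hiroshima: 1 + 6 + 5 + 3 = 15
Sapporo→Osaka→Kyoto→Nagasaki→Hiroshima: 1 + 6 + 8 + 2 = 17
Sapporo→Hiroshima: 9
Sapporo→Nagasaki→Hiroshima: 7 + 2 = 9
Sapporo→Sendai→Nagasaki→Hiroshima: 6 + 3 + 2 = 11
Sapporo→Sendai→Hiroshima: 6 + 7 = 13
The minimum is 9 mi.

9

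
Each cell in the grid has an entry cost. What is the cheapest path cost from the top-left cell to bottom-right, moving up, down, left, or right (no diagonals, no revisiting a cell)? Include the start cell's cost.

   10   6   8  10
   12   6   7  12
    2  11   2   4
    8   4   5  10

45

One optimal route is [0,0] -> [0,1] -> [1,1] -> [1,2] -> [2,2] -> [2,3] -> [3,3].
Its cost is 10 + 6 + 6 + 7 + 2 + 4 + 10 = 45.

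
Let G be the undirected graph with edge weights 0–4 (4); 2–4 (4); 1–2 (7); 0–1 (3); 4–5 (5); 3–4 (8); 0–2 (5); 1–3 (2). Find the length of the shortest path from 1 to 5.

Comparing a few candidate routes:
1→3→4→5: 2 + 8 + 5 = 15
1→2→4→5: 7 + 4 + 5 = 16
1→0→4→5: 3 + 4 + 5 = 12
Best route has total 12.

12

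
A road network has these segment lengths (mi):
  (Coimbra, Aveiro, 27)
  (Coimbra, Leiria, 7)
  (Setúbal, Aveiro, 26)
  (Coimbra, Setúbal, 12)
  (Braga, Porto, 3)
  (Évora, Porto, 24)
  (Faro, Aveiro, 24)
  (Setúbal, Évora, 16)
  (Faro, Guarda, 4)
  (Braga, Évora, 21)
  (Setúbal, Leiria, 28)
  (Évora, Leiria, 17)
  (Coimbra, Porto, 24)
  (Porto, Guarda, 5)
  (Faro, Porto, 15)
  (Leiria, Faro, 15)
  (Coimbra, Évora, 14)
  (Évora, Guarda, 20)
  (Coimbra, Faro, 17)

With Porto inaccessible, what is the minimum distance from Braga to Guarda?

41

Checking several routes:
Braga-Évora-Coimbra-Faro-Guarda: 21 + 14 + 17 + 4 = 56
Braga-Évora-Coimbra-Leiria-Faro-Guarda: 21 + 14 + 7 + 15 + 4 = 61
Braga-Évora-Guarda: 21 + 20 = 41
Braga-Évora-Setúbal-Coimbra-Faro-Guarda: 21 + 16 + 12 + 17 + 4 = 70
Braga-Évora-Leiria-Faro-Guarda: 21 + 17 + 15 + 4 = 57
Braga-Évora-Leiria-Coimbra-Faro-Guarda: 21 + 17 + 7 + 17 + 4 = 66
Shortest: 41 mi.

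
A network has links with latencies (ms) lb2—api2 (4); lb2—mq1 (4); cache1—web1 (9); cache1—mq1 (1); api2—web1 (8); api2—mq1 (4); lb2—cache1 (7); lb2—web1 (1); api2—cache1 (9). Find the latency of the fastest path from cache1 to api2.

5

Checking several routes:
cache1 → mq1 → api2: 1 + 4 = 5
cache1 → mq1 → lb2 → api2: 1 + 4 + 4 = 9
cache1 → lb2 → api2: 7 + 4 = 11
cache1 → api2: 9
cache1 → web1 → lb2 → api2: 9 + 1 + 4 = 14
Best route has total 5 ms.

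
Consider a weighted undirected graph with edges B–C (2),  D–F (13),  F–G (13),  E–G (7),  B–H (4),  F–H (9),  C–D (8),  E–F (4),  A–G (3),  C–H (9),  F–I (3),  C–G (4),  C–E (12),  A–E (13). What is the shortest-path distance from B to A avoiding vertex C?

Candidate routes:
B - H - F - G - E - A: 4 + 9 + 13 + 7 + 13 = 46
B - H - F - G - A: 4 + 9 + 13 + 3 = 29
B - H - F - E - G - A: 4 + 9 + 4 + 7 + 3 = 27
B - H - F - E - A: 4 + 9 + 4 + 13 = 30
The minimum is 27.

27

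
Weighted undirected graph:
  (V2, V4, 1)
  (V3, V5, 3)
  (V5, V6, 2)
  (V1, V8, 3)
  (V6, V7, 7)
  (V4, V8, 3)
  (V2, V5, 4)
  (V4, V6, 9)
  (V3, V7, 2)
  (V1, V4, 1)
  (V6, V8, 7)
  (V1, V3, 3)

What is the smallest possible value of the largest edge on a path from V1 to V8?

3

Checking several routes:
V1-V4-V8: max(1, 3) = 3
V1-V3-V5-V6-V8: max(3, 3, 2, 7) = 7
V1-V3-V7-V6-V8: max(3, 2, 7, 7) = 7
V1-V8: max(3) = 3
V1-V3-V7-V6-V5-V2-V4-V8: max(3, 2, 7, 2, 4, 1, 3) = 7
V1-V3-V5-V2-V4-V8: max(3, 3, 4, 1, 3) = 4
Smallest bottleneck: 3.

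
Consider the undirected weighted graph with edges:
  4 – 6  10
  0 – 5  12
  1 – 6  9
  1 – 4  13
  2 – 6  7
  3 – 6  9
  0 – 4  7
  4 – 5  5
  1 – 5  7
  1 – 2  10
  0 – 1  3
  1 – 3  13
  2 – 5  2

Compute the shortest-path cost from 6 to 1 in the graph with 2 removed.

A few of the 6→1 routes:
6 → 4 → 0 → 1: 10 + 7 + 3 = 20
6 → 1: 9
6 → 3 → 1: 9 + 13 = 22
The minimum is 9.

9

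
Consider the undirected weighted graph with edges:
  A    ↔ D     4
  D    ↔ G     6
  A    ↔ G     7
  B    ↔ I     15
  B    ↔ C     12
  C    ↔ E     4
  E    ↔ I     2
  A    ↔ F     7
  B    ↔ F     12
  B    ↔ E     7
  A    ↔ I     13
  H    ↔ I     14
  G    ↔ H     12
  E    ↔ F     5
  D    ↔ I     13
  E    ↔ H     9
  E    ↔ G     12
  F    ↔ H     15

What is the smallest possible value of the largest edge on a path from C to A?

7

Comparing a few candidate routes:
C → E → G → A: max(4, 12, 7) = 12
C → E → F → A: max(4, 5, 7) = 7
C → E → H → G → D → A: max(4, 9, 12, 6, 4) = 12
C → E → G → D → A: max(4, 12, 6, 4) = 12
Smallest bottleneck: 7.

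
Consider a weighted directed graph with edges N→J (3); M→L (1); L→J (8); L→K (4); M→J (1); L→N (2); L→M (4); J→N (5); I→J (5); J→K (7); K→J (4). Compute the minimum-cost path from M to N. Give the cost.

Routes from M to N:
M -> L -> K -> J -> N: 1 + 4 + 4 + 5 = 14
M -> L -> N: 1 + 2 = 3
M -> L -> J -> N: 1 + 8 + 5 = 14
M -> J -> N: 1 + 5 = 6
The minimum is 3.

3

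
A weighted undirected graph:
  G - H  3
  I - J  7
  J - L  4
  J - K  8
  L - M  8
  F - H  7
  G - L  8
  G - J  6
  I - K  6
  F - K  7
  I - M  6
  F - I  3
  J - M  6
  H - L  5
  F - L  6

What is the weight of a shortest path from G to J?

A few of the G→J routes:
G→H→F→I→J: 3 + 7 + 3 + 7 = 20
G→H→F→L→J: 3 + 7 + 6 + 4 = 20
G→H→L→J: 3 + 5 + 4 = 12
G→J: 6
G→L→J: 8 + 4 = 12
The minimum is 6.

6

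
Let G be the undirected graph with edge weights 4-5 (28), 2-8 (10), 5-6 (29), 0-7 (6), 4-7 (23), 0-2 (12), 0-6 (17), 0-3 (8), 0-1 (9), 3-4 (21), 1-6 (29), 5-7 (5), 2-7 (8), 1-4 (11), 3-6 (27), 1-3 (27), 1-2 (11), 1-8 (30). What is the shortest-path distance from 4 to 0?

Checking several routes:
4 → 7 → 0: 23 + 6 = 29
4 → 1 → 2 → 7 → 0: 11 + 11 + 8 + 6 = 36
4 → 3 → 0: 21 + 8 = 29
4 → 1 → 2 → 0: 11 + 11 + 12 = 34
4 → 1 → 0: 11 + 9 = 20
The minimum is 20.

20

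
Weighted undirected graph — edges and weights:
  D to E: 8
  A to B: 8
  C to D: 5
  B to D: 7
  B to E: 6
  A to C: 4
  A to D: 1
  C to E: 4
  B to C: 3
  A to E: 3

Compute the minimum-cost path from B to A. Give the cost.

Some routes from B to A:
B-A: 8
B-C-A: 3 + 4 = 7
B-E-A: 6 + 3 = 9
B-D-A: 7 + 1 = 8
B-C-D-A: 3 + 5 + 1 = 9
The minimum is 7.

7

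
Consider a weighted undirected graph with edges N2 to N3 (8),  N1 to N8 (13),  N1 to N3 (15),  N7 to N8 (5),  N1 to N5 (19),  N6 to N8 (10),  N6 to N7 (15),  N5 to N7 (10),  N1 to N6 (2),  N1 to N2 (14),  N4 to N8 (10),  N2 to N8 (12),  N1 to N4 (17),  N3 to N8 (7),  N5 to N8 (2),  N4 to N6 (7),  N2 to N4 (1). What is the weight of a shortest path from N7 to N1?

Comparing a few candidate routes:
N7 -> N5 -> N8 -> N6 -> N1: 10 + 2 + 10 + 2 = 24
N7 -> N8 -> N4 -> N6 -> N1: 5 + 10 + 7 + 2 = 24
N7 -> N8 -> N6 -> N1: 5 + 10 + 2 = 17
N7 -> N6 -> N1: 15 + 2 = 17
N7 -> N8 -> N1: 5 + 13 = 18
Best route has total 17.

17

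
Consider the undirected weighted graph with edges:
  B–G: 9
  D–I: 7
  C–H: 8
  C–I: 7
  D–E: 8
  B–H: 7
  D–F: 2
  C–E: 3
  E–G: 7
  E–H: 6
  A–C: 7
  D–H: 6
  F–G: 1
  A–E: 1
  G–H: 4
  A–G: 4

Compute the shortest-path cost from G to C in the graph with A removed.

Some routes from G to C avoiding A:
G -> H -> C: 4 + 8 = 12
G -> E -> C: 7 + 3 = 10
G -> H -> E -> C: 4 + 6 + 3 = 13
G -> F -> D -> E -> C: 1 + 2 + 8 + 3 = 14
G -> F -> D -> I -> C: 1 + 2 + 7 + 7 = 17
G -> F -> D -> H -> C: 1 + 2 + 6 + 8 = 17
Shortest: 10.

10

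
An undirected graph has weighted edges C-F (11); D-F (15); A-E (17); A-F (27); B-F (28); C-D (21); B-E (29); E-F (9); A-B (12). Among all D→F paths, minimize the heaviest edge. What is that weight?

15

Candidate routes:
D→C→F: max(21, 11) = 21
D→F: max(15) = 15
Best route has worst link 15.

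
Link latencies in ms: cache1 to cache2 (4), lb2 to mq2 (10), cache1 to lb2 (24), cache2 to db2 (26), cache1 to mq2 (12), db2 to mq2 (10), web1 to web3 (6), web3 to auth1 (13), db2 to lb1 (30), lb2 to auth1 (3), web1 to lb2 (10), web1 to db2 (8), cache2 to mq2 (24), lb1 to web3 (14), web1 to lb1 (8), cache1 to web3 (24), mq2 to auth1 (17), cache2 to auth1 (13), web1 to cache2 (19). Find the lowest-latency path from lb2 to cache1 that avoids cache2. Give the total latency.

A few of the lb2→cache1 routes:
lb2 → auth1 → mq2 → cache1: 3 + 17 + 12 = 32
lb2 → mq2 → cache1: 10 + 12 = 22
lb2 → web1 → db2 → mq2 → cache1: 10 + 8 + 10 + 12 = 40
lb2 → auth1 → web3 → cache1: 3 + 13 + 24 = 40
lb2 → cache1: 24
lb2 → web1 → web3 → cache1: 10 + 6 + 24 = 40
Shortest: 22 ms.

22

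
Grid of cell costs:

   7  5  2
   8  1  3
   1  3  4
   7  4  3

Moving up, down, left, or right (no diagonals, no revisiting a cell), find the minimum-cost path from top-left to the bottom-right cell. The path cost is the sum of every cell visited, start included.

Take [0,0] → [0,1] → [1,1] → [1,2] → [2,2] → [3,2] for a total of 7 + 5 + 1 + 3 + 4 + 3 = 23.

23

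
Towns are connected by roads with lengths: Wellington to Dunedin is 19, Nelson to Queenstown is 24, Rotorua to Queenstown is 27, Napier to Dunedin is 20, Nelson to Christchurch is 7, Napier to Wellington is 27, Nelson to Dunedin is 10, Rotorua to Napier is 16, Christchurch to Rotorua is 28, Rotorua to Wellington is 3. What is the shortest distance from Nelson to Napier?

30

Comparing a few candidate routes:
Nelson - Christchurch - Rotorua - Napier: 7 + 28 + 16 = 51
Nelson - Dunedin - Napier: 10 + 20 = 30
Nelson - Dunedin - Wellington - Rotorua - Napier: 10 + 19 + 3 + 16 = 48
Shortest: 30.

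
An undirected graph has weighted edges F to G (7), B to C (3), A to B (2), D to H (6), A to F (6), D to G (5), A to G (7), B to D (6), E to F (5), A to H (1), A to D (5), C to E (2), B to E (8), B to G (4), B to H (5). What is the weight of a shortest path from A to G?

6

Comparing a few candidate routes:
A-D-G: 5 + 5 = 10
A-B-G: 2 + 4 = 6
A-F-G: 6 + 7 = 13
A-H-D-G: 1 + 6 + 5 = 12
A-H-B-G: 1 + 5 + 4 = 10
A-G: 7
Best route has total 6.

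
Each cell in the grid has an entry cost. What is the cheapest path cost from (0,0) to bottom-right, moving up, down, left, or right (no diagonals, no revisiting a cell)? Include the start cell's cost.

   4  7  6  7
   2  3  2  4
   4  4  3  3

17

Cheapest: r0c0 r1c0 r1c1 r1c2 r2c2 r2c3
  4 + 2 + 3 + 2 + 3 + 3 = 17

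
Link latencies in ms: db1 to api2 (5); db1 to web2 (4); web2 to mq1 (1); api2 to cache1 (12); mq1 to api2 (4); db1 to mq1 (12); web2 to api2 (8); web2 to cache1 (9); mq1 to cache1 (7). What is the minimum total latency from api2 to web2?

Checking several routes:
api2 → db1 → web2: 5 + 4 = 9
api2 → mq1 → web2: 4 + 1 = 5
api2 → web2: 8
The minimum is 5 ms.

5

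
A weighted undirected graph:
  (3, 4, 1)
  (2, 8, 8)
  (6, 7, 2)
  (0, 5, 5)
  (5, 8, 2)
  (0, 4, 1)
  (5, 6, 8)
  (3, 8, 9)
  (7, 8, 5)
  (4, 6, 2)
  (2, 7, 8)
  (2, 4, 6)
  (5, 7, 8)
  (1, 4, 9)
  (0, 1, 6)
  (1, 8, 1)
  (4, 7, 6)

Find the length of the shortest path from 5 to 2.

10

Some routes from 5 to 2:
5 → 0 → 4 → 2: 5 + 1 + 6 = 12
5 → 8 → 1 → 0 → 4 → 2: 2 + 1 + 6 + 1 + 6 = 16
5 → 8 → 7 → 2: 2 + 5 + 8 = 15
5 → 8 → 2: 2 + 8 = 10
The minimum is 10.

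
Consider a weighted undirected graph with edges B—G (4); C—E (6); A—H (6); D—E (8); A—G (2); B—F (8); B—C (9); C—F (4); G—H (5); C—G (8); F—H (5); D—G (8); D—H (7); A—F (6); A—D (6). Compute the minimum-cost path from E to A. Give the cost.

14

A few of the E→A routes:
E -> C -> F -> A: 6 + 4 + 6 = 16
E -> D -> A: 8 + 6 = 14
E -> C -> G -> A: 6 + 8 + 2 = 16
The minimum is 14.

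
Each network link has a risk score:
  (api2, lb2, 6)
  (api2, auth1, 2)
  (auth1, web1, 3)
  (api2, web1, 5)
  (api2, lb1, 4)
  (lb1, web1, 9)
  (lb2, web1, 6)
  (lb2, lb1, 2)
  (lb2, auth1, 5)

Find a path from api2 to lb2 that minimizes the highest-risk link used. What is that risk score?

4

Comparing a few candidate routes:
api2 → web1 → auth1 → lb2: max(5, 3, 5) = 5
api2 → lb1 → lb2: max(4, 2) = 4
api2 → auth1 → lb2: max(2, 5) = 5
api2 → auth1 → web1 → lb2: max(2, 3, 6) = 6
api2 → web1 → lb2: max(5, 6) = 6
api2 → lb2: max(6) = 6
Best route has worst link 4.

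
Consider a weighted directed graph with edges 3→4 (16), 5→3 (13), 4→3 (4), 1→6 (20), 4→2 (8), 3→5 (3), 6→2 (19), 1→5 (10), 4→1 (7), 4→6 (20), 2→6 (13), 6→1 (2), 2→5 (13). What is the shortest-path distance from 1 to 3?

23

Candidate routes:
1→5→3: 10 + 13 = 23
1→6→2→5→3: 20 + 19 + 13 + 13 = 65
Shortest: 23.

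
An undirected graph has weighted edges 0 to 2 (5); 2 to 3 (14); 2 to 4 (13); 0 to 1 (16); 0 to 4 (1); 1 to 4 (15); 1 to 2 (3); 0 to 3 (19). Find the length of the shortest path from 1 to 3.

17

Comparing a few candidate routes:
1 - 4 - 0 - 3: 15 + 1 + 19 = 35
1 - 4 - 0 - 2 - 3: 15 + 1 + 5 + 14 = 35
1 - 2 - 0 - 3: 3 + 5 + 19 = 27
1 - 2 - 3: 3 + 14 = 17
Best route has total 17.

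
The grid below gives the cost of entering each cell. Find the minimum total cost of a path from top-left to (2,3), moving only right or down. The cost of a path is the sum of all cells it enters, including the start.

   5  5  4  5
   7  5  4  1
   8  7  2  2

21

Take [0,0] [0,1] [0,2] [1,2] [1,3] [2,3] for a total of 5 + 5 + 4 + 4 + 1 + 2 = 21.
For comparison, the top-then-right route costs 22.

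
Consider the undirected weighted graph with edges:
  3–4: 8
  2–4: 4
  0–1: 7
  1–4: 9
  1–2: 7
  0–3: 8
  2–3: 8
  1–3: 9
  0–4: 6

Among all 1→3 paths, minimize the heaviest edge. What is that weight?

Checking several routes:
1 -> 2 -> 3: max(7, 8) = 8
1 -> 2 -> 4 -> 0 -> 3: max(7, 4, 6, 8) = 8
1 -> 0 -> 4 -> 3: max(7, 6, 8) = 8
1 -> 2 -> 4 -> 3: max(7, 4, 8) = 8
Smallest bottleneck: 8.

8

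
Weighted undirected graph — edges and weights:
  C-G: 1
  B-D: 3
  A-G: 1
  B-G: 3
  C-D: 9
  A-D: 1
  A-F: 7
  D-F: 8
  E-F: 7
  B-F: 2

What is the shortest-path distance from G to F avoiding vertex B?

Routes from G to F avoiding B:
G-A-D-F: 1 + 1 + 8 = 10
G-A-F: 1 + 7 = 8
G-C-D-A-F: 1 + 9 + 1 + 7 = 18
G-C-D-F: 1 + 9 + 8 = 18
Best route has total 8.

8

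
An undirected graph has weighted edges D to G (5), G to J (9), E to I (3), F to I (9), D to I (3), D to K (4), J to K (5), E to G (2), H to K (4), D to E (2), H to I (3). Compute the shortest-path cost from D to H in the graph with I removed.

Candidate routes:
D→E→G→J→K→H: 2 + 2 + 9 + 5 + 4 = 22
D→G→J→K→H: 5 + 9 + 5 + 4 = 23
D→K→H: 4 + 4 = 8
The minimum is 8.

8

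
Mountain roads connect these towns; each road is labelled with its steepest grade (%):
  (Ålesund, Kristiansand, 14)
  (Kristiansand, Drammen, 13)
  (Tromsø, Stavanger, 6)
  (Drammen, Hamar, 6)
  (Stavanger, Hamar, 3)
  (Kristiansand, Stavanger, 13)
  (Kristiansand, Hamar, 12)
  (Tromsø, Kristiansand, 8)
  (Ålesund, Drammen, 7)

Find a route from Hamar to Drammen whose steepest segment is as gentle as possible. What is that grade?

6

Checking several routes:
Hamar → Stavanger → Kristiansand → Drammen: max(3, 13, 13) = 13
Hamar → Drammen: max(6) = 6
Hamar → Stavanger → Tromsø → Kristiansand → Drammen: max(3, 6, 8, 13) = 13
Hamar → Kristiansand → Drammen: max(12, 13) = 13
Smallest bottleneck: 6%.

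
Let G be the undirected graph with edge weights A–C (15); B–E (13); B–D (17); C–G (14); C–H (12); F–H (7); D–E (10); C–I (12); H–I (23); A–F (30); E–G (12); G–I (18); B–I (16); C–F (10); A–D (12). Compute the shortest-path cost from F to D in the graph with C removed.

42

Candidate routes:
F-H-I-G-E-B-D: 7 + 23 + 18 + 12 + 13 + 17 = 90
F-H-I-B-D: 7 + 23 + 16 + 17 = 63
F-A-D: 30 + 12 = 42
F-H-I-G-E-D: 7 + 23 + 18 + 12 + 10 = 70
F-H-I-B-E-D: 7 + 23 + 16 + 13 + 10 = 69
The minimum is 42.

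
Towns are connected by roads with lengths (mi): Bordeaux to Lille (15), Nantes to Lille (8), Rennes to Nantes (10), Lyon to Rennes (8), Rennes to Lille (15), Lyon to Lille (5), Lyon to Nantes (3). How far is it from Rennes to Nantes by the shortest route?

10

Paths from Rennes to Nantes:
Rennes-Lyon-Lille-Nantes: 8 + 5 + 8 = 21
Rennes-Lille-Nantes: 15 + 8 = 23
Rennes-Lyon-Nantes: 8 + 3 = 11
Rennes-Nantes: 10
Rennes-Lille-Lyon-Nantes: 15 + 5 + 3 = 23
Best route has total 10 mi.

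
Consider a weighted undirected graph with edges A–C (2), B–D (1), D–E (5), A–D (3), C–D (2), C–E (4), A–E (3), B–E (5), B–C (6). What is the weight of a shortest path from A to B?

4

Checking several routes:
A→C→B: 2 + 6 = 8
A→D→B: 3 + 1 = 4
A→E→B: 3 + 5 = 8
A→E→C→D→B: 3 + 4 + 2 + 1 = 10
A→E→D→B: 3 + 5 + 1 = 9
A→C→D→B: 2 + 2 + 1 = 5
Shortest: 4.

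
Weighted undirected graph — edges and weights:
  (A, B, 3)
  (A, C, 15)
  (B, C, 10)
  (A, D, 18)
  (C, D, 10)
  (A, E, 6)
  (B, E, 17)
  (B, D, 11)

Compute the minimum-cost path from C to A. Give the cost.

13

Comparing a few candidate routes:
C → A: 15
C → D → B → A: 10 + 11 + 3 = 24
C → B → E → A: 10 + 17 + 6 = 33
C → B → D → A: 10 + 11 + 18 = 39
C → B → A: 10 + 3 = 13
C → D → A: 10 + 18 = 28
Best route has total 13.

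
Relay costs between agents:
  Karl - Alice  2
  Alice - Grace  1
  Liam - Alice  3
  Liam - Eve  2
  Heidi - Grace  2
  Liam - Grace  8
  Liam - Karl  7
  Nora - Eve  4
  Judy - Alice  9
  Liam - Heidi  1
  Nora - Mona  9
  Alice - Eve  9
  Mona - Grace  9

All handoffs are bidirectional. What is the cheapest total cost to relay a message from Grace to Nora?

Checking several routes:
Grace - Alice - Karl - Liam - Eve - Nora: 1 + 2 + 7 + 2 + 4 = 16
Grace - Heidi - Liam - Eve - Nora: 2 + 1 + 2 + 4 = 9
Grace - Alice - Liam - Eve - Nora: 1 + 3 + 2 + 4 = 10
Grace - Mona - Nora: 9 + 9 = 18
Grace - Alice - Eve - Nora: 1 + 9 + 4 = 14
Grace - Liam - Eve - Nora: 8 + 2 + 4 = 14
Best route has total 9.

9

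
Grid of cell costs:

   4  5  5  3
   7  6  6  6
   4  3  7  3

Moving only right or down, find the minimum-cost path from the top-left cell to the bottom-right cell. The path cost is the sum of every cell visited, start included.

26

Path (0,0) -> (0,1) -> (0,2) -> (0,3) -> (1,3) -> (2,3): 4 + 5 + 5 + 3 + 6 + 3 = 26.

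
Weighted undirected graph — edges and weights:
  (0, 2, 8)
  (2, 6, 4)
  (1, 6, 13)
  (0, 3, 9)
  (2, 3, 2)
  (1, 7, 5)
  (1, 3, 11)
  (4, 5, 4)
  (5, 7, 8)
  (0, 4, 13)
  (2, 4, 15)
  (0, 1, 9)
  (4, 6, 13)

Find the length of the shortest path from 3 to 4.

Checking several routes:
3-0-4: 9 + 13 = 22
3-2-6-4: 2 + 4 + 13 = 19
3-2-4: 2 + 15 = 17
The minimum is 17.

17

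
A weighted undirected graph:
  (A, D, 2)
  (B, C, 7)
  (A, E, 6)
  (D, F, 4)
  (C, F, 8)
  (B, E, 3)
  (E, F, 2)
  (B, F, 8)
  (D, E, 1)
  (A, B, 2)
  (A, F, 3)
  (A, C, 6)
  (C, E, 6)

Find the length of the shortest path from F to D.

3

A few of the F→D routes:
F -> E -> A -> D: 2 + 6 + 2 = 10
F -> A -> B -> E -> D: 3 + 2 + 3 + 1 = 9
F -> E -> D: 2 + 1 = 3
F -> E -> B -> A -> D: 2 + 3 + 2 + 2 = 9
F -> D: 4
F -> A -> D: 3 + 2 = 5
The minimum is 3.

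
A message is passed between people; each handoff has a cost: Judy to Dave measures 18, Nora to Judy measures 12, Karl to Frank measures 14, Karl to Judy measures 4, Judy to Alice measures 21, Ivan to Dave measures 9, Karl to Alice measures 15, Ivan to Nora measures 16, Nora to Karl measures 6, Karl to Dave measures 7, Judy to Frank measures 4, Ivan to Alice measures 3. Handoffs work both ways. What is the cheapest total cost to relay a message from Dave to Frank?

Some routes from Dave to Frank:
Dave → Judy → Frank: 18 + 4 = 22
Dave → Karl → Judy → Frank: 7 + 4 + 4 = 15
Dave → Karl → Frank: 7 + 14 = 21
Shortest: 15.

15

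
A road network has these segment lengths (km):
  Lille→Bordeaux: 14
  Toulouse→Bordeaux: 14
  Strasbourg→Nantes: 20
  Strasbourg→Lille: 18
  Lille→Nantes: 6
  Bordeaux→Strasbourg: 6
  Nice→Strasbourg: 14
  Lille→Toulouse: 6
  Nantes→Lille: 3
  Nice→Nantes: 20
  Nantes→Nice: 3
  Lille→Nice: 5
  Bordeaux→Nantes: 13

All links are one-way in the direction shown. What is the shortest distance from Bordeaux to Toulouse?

Candidate routes:
Bordeaux→Strasbourg→Nantes→Lille→Toulouse: 6 + 20 + 3 + 6 = 35
Bordeaux→Nantes→Nice→Strasbourg→Lille→Toulouse: 13 + 3 + 14 + 18 + 6 = 54
Bordeaux→Nantes→Lille→Toulouse: 13 + 3 + 6 = 22
Bordeaux→Strasbourg→Lille→Toulouse: 6 + 18 + 6 = 30
Shortest: 22 km.

22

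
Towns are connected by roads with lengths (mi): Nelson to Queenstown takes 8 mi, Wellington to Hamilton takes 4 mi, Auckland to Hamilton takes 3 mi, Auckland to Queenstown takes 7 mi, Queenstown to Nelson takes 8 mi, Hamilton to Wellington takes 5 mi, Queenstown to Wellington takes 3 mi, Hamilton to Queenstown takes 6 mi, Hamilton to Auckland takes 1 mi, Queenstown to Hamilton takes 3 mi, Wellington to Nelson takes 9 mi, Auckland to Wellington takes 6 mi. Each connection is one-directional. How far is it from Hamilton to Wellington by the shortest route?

5

Candidate routes:
Hamilton-Queenstown-Wellington: 6 + 3 = 9
Hamilton-Wellington: 5
Hamilton-Auckland-Queenstown-Wellington: 1 + 7 + 3 = 11
Hamilton-Auckland-Wellington: 1 + 6 = 7
Shortest: 5 mi.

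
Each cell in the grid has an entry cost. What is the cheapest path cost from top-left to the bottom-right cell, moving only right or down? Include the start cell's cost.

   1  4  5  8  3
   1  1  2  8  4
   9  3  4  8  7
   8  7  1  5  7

22

Best path: [0,0] [1,0] [1,1] [1,2] [2,2] [3,2] [3,3] [3,4]
Cost: 1 + 1 + 1 + 2 + 4 + 1 + 5 + 7 = 22
(Top row then right column would cost 39.)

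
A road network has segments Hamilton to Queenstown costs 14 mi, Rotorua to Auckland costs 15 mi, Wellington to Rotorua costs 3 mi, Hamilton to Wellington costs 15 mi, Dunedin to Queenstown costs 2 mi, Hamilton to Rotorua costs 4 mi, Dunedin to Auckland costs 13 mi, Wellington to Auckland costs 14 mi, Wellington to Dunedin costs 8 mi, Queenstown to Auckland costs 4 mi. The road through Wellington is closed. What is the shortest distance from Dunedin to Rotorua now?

20

Paths from Dunedin to Rotorua avoiding Wellington:
Dunedin - Queenstown - Hamilton - Rotorua: 2 + 14 + 4 = 20
Dunedin - Auckland - Rotorua: 13 + 15 = 28
Dunedin - Queenstown - Auckland - Rotorua: 2 + 4 + 15 = 21
Dunedin - Auckland - Queenstown - Hamilton - Rotorua: 13 + 4 + 14 + 4 = 35
Shortest: 20 mi.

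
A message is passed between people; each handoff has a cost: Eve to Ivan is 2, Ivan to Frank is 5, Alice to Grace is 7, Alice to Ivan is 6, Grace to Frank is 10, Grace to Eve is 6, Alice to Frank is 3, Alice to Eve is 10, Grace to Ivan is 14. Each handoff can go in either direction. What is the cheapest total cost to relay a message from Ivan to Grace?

8

Checking several routes:
Ivan -> Frank -> Alice -> Grace: 5 + 3 + 7 = 15
Ivan -> Alice -> Frank -> Grace: 6 + 3 + 10 = 19
Ivan -> Grace: 14
Ivan -> Frank -> Grace: 5 + 10 = 15
Ivan -> Eve -> Grace: 2 + 6 = 8
Ivan -> Alice -> Grace: 6 + 7 = 13
The minimum is 8.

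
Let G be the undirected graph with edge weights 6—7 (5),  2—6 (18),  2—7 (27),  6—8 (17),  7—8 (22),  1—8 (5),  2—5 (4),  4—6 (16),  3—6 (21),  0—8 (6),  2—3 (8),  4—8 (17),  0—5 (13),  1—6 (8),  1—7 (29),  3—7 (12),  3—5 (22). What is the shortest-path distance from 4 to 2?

Some routes from 4 to 2:
4 -> 8 -> 0 -> 5 -> 2: 17 + 6 + 13 + 4 = 40
4 -> 6 -> 7 -> 2: 16 + 5 + 27 = 48
4 -> 6 -> 3 -> 2: 16 + 21 + 8 = 45
4 -> 8 -> 1 -> 6 -> 2: 17 + 5 + 8 + 18 = 48
4 -> 6 -> 7 -> 3 -> 2: 16 + 5 + 12 + 8 = 41
4 -> 6 -> 2: 16 + 18 = 34
The minimum is 34.

34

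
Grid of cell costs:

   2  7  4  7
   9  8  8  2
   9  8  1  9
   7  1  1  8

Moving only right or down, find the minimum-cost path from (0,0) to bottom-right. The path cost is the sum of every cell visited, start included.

Path [0,0] [0,1] [0,2] [1,2] [2,2] [3,2] [3,3]: 2 + 7 + 4 + 8 + 1 + 1 + 8 = 31.
For comparison, the top-then-right route costs 39.

31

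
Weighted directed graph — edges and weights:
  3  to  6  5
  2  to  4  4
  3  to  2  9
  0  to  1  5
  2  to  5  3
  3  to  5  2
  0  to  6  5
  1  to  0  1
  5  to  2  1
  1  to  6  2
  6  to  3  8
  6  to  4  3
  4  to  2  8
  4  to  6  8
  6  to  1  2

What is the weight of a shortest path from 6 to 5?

10

Routes from 6 to 5:
6 → 3 → 5: 8 + 2 = 10
6 → 3 → 2 → 5: 8 + 9 + 3 = 20
6 → 4 → 2 → 5: 3 + 8 + 3 = 14
The minimum is 10.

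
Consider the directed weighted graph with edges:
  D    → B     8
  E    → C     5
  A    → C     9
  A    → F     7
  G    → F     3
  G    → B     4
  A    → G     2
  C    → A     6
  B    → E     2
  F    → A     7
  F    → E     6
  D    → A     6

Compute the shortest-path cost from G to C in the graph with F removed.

11

Candidate routes:
G -> B -> E -> C: 4 + 2 + 5 = 11
Best route has total 11.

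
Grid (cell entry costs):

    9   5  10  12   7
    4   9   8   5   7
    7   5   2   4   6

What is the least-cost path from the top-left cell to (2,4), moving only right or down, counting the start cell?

Take (0,0) (1,0) (2,0) (2,1) (2,2) (2,3) (2,4) for a total of 9 + 4 + 7 + 5 + 2 + 4 + 6 = 37.

37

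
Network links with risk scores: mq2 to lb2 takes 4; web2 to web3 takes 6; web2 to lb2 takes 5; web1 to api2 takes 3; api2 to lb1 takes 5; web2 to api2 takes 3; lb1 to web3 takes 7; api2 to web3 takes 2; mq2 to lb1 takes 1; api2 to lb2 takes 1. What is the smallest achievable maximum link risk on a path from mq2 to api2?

4

Some routes from mq2 to api2:
mq2 - lb2 - web2 - api2: max(4, 5, 3) = 5
mq2 - lb2 - api2: max(4, 1) = 4
mq2 - lb1 - api2: max(1, 5) = 5
The minimum achievable maximum is 4.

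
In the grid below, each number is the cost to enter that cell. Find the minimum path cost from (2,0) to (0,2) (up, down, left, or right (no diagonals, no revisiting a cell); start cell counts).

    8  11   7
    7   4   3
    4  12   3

25

Cheapest: [2,0] → [1,0] → [1,1] → [1,2] → [0,2]
  4 + 7 + 4 + 3 + 7 = 25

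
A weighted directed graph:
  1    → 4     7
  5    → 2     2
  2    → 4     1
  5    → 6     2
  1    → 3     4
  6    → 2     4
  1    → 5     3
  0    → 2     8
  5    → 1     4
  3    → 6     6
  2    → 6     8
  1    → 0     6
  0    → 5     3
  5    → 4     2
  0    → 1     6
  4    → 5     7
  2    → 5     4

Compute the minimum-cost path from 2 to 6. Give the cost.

6

Comparing a few candidate routes:
2 - 5 - 6: 4 + 2 = 6
2 - 4 - 5 - 6: 1 + 7 + 2 = 10
2 - 6: 8
Shortest: 6.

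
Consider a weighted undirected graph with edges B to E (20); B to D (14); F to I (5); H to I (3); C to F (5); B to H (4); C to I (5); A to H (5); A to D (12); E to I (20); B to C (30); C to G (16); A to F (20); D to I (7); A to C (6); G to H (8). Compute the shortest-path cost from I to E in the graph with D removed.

20

Some routes from I to E avoiding D:
I - F - C - A - H - B - E: 5 + 5 + 6 + 5 + 4 + 20 = 45
I - E: 20
I - H - B - E: 3 + 4 + 20 = 27
I - C - A - H - B - E: 5 + 6 + 5 + 4 + 20 = 40
Best route has total 20.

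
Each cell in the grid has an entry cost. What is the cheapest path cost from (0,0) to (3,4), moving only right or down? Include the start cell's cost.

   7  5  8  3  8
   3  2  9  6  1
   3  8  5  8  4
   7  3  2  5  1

Best path: [0,0]→[1,0]→[1,1]→[2,1]→[3,1]→[3,2]→[3,3]→[3,4]
Cost: 7 + 3 + 2 + 8 + 3 + 2 + 5 + 1 = 31
(Top row then right column would cost 37.)

31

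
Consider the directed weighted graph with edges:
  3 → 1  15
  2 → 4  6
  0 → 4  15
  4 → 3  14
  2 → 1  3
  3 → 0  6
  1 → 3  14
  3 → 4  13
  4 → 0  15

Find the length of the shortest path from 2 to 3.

Routes from 2 to 3:
2 - 4 - 3: 6 + 14 = 20
2 - 1 - 3: 3 + 14 = 17
Best route has total 17.

17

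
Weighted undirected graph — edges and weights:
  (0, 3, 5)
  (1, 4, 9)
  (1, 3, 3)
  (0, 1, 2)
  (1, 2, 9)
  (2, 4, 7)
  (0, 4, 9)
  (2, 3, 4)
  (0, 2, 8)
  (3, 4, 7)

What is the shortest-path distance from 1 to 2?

7

Some routes from 1 to 2:
1→2: 9
1→3→2: 3 + 4 = 7
1→0→2: 2 + 8 = 10
1→0→3→2: 2 + 5 + 4 = 11
The minimum is 7.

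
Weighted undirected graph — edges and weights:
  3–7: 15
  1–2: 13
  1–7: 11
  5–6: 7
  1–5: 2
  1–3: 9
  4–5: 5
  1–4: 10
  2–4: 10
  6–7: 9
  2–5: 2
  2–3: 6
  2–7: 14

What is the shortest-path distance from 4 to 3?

A few of the 4→3 routes:
4 - 5 - 2 - 3: 5 + 2 + 6 = 13
4 - 2 - 3: 10 + 6 = 16
4 - 5 - 1 - 3: 5 + 2 + 9 = 16
Shortest: 13.

13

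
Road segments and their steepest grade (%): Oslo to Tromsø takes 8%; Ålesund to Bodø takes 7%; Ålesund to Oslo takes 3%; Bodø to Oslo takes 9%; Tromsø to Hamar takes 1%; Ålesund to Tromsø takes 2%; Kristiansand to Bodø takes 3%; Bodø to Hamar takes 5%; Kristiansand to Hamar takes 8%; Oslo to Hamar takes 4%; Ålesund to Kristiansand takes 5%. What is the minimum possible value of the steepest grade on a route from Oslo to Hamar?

Checking several routes:
Oslo -> Ålesund -> Tromsø -> Hamar: max(3, 2, 1) = 3
Oslo -> Ålesund -> Kristiansand -> Bodø -> Hamar: max(3, 5, 3, 5) = 5
Oslo -> Ålesund -> Bodø -> Hamar: max(3, 7, 5) = 7
Oslo -> Hamar: max(4) = 4
Smallest bottleneck: 3%.

3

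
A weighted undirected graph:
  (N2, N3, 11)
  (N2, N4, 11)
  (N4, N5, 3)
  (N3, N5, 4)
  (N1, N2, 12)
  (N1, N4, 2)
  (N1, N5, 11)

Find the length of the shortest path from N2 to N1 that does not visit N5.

12

Paths from N2 to N1 avoiding N5:
N2 -> N4 -> N1: 11 + 2 = 13
N2 -> N1: 12
Shortest: 12.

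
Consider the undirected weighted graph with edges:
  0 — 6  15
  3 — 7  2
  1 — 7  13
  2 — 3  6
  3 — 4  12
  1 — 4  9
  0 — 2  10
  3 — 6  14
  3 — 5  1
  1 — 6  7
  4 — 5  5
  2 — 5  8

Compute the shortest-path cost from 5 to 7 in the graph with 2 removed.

3

Comparing a few candidate routes:
5-4-3-7: 5 + 12 + 2 = 19
5-3-7: 1 + 2 = 3
5-4-1-7: 5 + 9 + 13 = 27
Best route has total 3.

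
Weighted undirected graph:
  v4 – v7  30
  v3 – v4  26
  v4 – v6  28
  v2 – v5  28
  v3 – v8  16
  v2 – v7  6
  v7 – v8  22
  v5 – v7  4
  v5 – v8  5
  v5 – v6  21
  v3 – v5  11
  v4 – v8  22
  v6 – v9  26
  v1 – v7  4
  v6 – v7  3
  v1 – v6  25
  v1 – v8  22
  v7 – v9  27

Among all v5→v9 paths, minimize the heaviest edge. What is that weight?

A few of the v5→v9 routes:
v5 - v8 - v1 - v6 - v9: max(5, 22, 25, 26) = 26
v5 - v3 - v8 - v7 - v1 - v6 - v9: max(11, 16, 22, 4, 25, 26) = 26
v5 - v3 - v8 - v7 - v6 - v9: max(11, 16, 22, 3, 26) = 26
v5 - v8 - v7 - v1 - v6 - v9: max(5, 22, 4, 25, 26) = 26
v5 - v8 - v1 - v7 - v6 - v9: max(5, 22, 4, 3, 26) = 26
v5 - v8 - v7 - v6 - v9: max(5, 22, 3, 26) = 26
Smallest bottleneck: 26.

26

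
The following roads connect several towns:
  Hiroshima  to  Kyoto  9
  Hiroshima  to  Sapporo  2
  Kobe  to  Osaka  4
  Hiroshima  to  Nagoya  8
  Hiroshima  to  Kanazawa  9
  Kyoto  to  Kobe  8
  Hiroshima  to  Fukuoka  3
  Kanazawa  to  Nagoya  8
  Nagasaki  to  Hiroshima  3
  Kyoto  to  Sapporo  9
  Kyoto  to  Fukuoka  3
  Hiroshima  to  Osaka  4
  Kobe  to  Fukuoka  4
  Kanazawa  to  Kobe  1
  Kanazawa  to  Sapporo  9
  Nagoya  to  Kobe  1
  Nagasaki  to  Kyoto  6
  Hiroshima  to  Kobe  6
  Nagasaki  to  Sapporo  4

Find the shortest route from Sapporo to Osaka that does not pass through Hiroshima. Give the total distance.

Paths from Sapporo to Osaka avoiding Hiroshima:
Sapporo - Kyoto - Fukuoka - Kobe - Osaka: 9 + 3 + 4 + 4 = 20
Sapporo - Kanazawa - Nagoya - Kobe - Osaka: 9 + 8 + 1 + 4 = 22
Sapporo - Kyoto - Kobe - Osaka: 9 + 8 + 4 = 21
Sapporo - Nagasaki - Kyoto - Kobe - Osaka: 4 + 6 + 8 + 4 = 22
Sapporo - Nagasaki - Kyoto - Fukuoka - Kobe - Osaka: 4 + 6 + 3 + 4 + 4 = 21
Sapporo - Kanazawa - Kobe - Osaka: 9 + 1 + 4 = 14
Best route has total 14.

14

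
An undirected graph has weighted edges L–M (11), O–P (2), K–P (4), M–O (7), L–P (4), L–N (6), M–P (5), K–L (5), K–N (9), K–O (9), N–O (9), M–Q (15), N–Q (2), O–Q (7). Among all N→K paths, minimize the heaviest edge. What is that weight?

Checking several routes:
N-Q-O-M-P-K: max(2, 7, 7, 5, 4) = 7
N-Q-O-M-P-L-K: max(2, 7, 7, 5, 4, 5) = 7
N-L-K: max(6, 5) = 6
N-L-P-K: max(6, 4, 4) = 6
The minimum achievable maximum is 6.

6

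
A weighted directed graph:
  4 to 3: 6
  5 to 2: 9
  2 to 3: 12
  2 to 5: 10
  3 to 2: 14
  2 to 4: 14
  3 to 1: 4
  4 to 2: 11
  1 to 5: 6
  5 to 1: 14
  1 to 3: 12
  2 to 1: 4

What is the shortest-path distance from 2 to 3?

Paths from 2 to 3:
2 - 4 - 3: 14 + 6 = 20
2 - 3: 12
2 - 5 - 1 - 3: 10 + 14 + 12 = 36
2 - 1 - 3: 4 + 12 = 16
Best route has total 12.

12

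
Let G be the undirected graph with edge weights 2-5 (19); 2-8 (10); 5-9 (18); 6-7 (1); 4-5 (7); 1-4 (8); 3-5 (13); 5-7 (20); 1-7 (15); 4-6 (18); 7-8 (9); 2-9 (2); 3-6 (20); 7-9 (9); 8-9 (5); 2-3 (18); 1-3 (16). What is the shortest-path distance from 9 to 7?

9

Some routes from 9 to 7:
9 → 8 → 7: 5 + 9 = 14
9 → 5 → 7: 18 + 20 = 38
9 → 2 → 8 → 7: 2 + 10 + 9 = 21
9 → 7: 9
Best route has total 9.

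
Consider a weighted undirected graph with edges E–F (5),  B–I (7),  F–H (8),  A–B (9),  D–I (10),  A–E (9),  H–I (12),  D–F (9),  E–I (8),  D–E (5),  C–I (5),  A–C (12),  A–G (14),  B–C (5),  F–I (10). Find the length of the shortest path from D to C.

15

Checking several routes:
D -> I -> B -> C: 10 + 7 + 5 = 22
D -> E -> I -> C: 5 + 8 + 5 = 18
D -> E -> F -> I -> C: 5 + 5 + 10 + 5 = 25
D -> F -> I -> C: 9 + 10 + 5 = 24
D -> I -> C: 10 + 5 = 15
Best route has total 15.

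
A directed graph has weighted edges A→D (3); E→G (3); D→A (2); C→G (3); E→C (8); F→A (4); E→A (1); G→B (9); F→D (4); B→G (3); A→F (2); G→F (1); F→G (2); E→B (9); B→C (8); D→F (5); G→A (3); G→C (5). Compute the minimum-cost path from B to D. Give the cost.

Comparing a few candidate routes:
B-G-A-D: 3 + 3 + 3 = 9
B-G-A-F-D: 3 + 3 + 2 + 4 = 12
B-G-F-A-D: 3 + 1 + 4 + 3 = 11
B-G-F-D: 3 + 1 + 4 = 8
B-C-G-F-D: 8 + 3 + 1 + 4 = 16
Best route has total 8.

8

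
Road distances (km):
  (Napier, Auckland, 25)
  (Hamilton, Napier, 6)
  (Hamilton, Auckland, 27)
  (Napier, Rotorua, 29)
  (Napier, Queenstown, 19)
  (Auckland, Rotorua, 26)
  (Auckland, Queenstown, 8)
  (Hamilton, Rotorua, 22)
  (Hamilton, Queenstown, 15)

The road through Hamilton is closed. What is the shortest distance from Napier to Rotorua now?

Candidate routes:
Napier→Rotorua: 29
Napier→Queenstown→Auckland→Rotorua: 19 + 8 + 26 = 53
Napier→Auckland→Rotorua: 25 + 26 = 51
The minimum is 29 km.

29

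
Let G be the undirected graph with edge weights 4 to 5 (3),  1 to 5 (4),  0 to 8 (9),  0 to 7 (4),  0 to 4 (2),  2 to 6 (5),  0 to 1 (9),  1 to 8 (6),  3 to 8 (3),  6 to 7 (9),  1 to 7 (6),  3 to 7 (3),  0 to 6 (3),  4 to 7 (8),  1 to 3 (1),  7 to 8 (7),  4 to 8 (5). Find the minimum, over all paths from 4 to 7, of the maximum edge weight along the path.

Some routes from 4 to 7:
4 → 5 → 1 → 7: max(3, 4, 6) = 6
4 → 5 → 1 → 3 → 7: max(3, 4, 1, 3) = 4
4 → 5 → 1 → 8 → 3 → 7: max(3, 4, 6, 3, 3) = 6
4 → 8 → 3 → 7: max(5, 3, 3) = 5
4 → 0 → 7: max(2, 4) = 4
The minimum achievable maximum is 4.

4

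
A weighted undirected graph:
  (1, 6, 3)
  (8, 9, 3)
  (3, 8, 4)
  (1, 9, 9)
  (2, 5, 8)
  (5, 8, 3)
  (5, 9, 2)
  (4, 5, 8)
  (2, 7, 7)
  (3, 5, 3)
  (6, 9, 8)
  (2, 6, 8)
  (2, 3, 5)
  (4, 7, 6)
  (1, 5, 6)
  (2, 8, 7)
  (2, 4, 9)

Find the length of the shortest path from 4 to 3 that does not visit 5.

A few of the 4→3 routes:
4 → 7 → 2 → 3: 6 + 7 + 5 = 18
4 → 7 → 2 → 8 → 3: 6 + 7 + 7 + 4 = 24
4 → 2 → 3: 9 + 5 = 14
4 → 2 → 8 → 3: 9 + 7 + 4 = 20
4 → 7 → 2 → 6 → 9 → 8 → 3: 6 + 7 + 8 + 8 + 3 + 4 = 36
4 → 2 → 6 → 9 → 8 → 3: 9 + 8 + 8 + 3 + 4 = 32
Shortest: 14.

14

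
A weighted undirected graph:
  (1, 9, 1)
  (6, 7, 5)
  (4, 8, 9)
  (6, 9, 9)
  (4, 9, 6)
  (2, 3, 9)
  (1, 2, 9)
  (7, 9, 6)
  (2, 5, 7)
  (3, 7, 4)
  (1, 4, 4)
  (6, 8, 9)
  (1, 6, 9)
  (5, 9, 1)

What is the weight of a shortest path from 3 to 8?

18

Some routes from 3 to 8:
3 -> 7 -> 6 -> 8: 4 + 5 + 9 = 18
3 -> 7 -> 9 -> 6 -> 8: 4 + 6 + 9 + 9 = 28
3 -> 7 -> 9 -> 1 -> 4 -> 8: 4 + 6 + 1 + 4 + 9 = 24
3 -> 7 -> 9 -> 4 -> 8: 4 + 6 + 6 + 9 = 25
The minimum is 18.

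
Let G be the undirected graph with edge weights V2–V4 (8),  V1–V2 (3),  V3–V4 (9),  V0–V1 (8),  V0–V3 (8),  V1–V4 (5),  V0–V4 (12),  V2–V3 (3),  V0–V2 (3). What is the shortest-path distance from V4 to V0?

A few of the V4→V0 routes:
V4 → V1 → V0: 5 + 8 = 13
V4 → V2 → V0: 8 + 3 = 11
V4 → V1 → V2 → V0: 5 + 3 + 3 = 11
V4 → V3 → V2 → V0: 9 + 3 + 3 = 15
V4 → V0: 12
V4 → V3 → V0: 9 + 8 = 17
Shortest: 11.

11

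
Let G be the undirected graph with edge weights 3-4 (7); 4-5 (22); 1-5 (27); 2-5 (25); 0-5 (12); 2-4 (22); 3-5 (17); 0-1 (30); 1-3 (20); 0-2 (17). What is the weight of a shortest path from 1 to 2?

Comparing a few candidate routes:
1 → 0 → 2: 30 + 17 = 47
1 → 5 → 2: 27 + 25 = 52
1 → 3 → 4 → 2: 20 + 7 + 22 = 49
1 → 5 → 0 → 2: 27 + 12 + 17 = 56
Best route has total 47.

47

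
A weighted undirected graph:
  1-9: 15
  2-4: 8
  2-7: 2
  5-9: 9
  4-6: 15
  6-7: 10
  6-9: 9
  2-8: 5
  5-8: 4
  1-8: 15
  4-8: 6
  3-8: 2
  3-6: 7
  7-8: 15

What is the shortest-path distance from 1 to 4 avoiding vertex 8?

Paths from 1 to 4 avoiding 8:
1 → 9 → 6 → 4: 15 + 9 + 15 = 39
1 → 9 → 6 → 7 → 2 → 4: 15 + 9 + 10 + 2 + 8 = 44
Best route has total 39.

39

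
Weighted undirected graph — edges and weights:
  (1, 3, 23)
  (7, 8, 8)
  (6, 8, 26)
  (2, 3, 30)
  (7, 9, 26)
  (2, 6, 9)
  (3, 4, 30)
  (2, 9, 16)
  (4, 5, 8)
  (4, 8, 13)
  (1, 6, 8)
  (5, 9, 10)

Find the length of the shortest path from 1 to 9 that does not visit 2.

65

Candidate routes:
1 -> 6 -> 8 -> 7 -> 9: 8 + 26 + 8 + 26 = 68
1 -> 3 -> 4 -> 5 -> 9: 23 + 30 + 8 + 10 = 71
1 -> 6 -> 8 -> 4 -> 5 -> 9: 8 + 26 + 13 + 8 + 10 = 65
1 -> 3 -> 4 -> 8 -> 7 -> 9: 23 + 30 + 13 + 8 + 26 = 100
Best route has total 65.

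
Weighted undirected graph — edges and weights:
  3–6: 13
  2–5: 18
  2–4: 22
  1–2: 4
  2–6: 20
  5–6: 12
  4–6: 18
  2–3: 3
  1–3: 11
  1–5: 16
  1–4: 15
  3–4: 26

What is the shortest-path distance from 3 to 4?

Comparing a few candidate routes:
3-2-1-4: 3 + 4 + 15 = 22
3-2-4: 3 + 22 = 25
3-1-4: 11 + 15 = 26
The minimum is 22.

22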